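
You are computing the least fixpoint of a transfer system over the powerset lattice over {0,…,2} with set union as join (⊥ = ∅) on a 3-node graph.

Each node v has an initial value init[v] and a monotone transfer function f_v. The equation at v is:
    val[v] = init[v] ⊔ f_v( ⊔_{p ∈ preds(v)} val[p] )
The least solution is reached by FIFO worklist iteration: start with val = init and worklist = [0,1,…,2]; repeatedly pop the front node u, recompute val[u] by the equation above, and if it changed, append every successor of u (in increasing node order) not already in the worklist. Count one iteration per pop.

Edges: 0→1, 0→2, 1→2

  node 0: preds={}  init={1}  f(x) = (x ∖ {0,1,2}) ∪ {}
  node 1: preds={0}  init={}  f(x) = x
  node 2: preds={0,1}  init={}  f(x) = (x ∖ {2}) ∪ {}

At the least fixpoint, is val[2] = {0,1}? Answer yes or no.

Iteration log — 3 steps:
  step 1. node 0  ⊔preds={}  new={1}  stable
  step 2. node 1  ⊔preds={1}  new={1}  old={}  +wl: 
  step 3. node 2  ⊔preds={1}  new={1}  old={}  +wl: 

Least fixpoint reached:
  node 0: {1}
  node 1: {1}
  node 2: {1}

no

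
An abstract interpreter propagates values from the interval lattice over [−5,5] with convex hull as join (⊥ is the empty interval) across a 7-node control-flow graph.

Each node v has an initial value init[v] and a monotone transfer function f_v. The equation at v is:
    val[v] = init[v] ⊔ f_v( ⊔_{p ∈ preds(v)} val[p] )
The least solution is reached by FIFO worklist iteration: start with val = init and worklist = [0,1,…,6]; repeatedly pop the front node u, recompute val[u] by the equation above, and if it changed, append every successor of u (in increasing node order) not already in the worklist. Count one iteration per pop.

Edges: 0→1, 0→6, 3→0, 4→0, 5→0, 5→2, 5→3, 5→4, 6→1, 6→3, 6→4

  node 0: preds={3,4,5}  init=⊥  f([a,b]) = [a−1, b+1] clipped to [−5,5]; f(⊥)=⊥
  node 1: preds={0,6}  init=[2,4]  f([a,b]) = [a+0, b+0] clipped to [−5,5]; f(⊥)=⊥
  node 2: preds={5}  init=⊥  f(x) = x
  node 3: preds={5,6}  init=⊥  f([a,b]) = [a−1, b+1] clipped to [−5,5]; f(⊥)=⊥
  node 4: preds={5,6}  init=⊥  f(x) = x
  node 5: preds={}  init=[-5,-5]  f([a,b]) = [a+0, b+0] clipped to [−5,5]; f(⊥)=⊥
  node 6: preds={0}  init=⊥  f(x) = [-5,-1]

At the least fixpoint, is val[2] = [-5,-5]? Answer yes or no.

Iteration log — 15 steps:
  step 1. node 0  ⊔preds=[-5,-5]  new=[-5,-4]  old=⊥  +wl: 
  step 2. node 1  ⊔preds=[-5,-4]  new=[-5,4]  old=[2,4]  +wl: 
  step 3. node 2  ⊔preds=[-5,-5]  new=[-5,-5]  old=⊥  +wl: 
  step 4. node 3  ⊔preds=[-5,-5]  new=[-5,-4]  old=⊥  +wl: 0
  step 5. node 4  ⊔preds=[-5,-5]  new=[-5,-5]  old=⊥  +wl: 
  step 6. node 5  ⊔preds=⊥  new=[-5,-5]  stable
  step 7. node 6  ⊔preds=[-5,-4]  new=[-5,-1]  old=⊥  +wl: 1,3,4
  step 8. node 0  ⊔preds=[-5,-4]  new=[-5,-3]  old=[-5,-4]  +wl: 6
  step 9. node 1  ⊔preds=[-5,-1]  new=[-5,4]  stable
  step 10. node 3  ⊔preds=[-5,-1]  new=[-5,0]  old=[-5,-4]  +wl: 0
  step 11. node 4  ⊔preds=[-5,-1]  new=[-5,-1]  old=[-5,-5]  +wl: 
  step 12. node 6  ⊔preds=[-5,-3]  new=[-5,-1]  stable
  step 13. node 0  ⊔preds=[-5,0]  new=[-5,1]  old=[-5,-3]  +wl: 1,6
  step 14. node 1  ⊔preds=[-5,1]  new=[-5,4]  stable
  step 15. node 6  ⊔preds=[-5,1]  new=[-5,-1]  stable

Least fixpoint reached:
  node 0: [-5,1]
  node 1: [-5,4]
  node 2: [-5,-5]
  node 3: [-5,0]
  node 4: [-5,-1]
  node 5: [-5,-5]
  node 6: [-5,-1]

yes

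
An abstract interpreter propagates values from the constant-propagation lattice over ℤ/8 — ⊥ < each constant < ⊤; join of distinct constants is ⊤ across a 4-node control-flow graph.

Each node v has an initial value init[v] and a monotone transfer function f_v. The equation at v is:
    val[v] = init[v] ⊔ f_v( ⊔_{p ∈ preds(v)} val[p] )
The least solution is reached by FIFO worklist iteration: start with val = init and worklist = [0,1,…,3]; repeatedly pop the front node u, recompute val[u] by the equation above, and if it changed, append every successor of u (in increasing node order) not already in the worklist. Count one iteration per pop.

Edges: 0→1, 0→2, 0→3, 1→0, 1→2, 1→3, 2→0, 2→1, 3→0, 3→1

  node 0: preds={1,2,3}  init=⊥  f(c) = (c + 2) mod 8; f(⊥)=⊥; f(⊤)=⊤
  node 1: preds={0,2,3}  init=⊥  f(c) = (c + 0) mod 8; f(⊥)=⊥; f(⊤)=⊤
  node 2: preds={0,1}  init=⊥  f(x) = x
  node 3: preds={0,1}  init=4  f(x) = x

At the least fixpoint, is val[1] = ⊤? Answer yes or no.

yes

Worklist (8 pops):
  #1 pop 0: in=4 → 6 (was ⊥); enqueue []
  #2 pop 1: in=⊤ → ⊤ (was ⊥); enqueue [0]
  #3 pop 2: in=⊤ → ⊤ (was ⊥); enqueue [1]
  #4 pop 3: in=⊤ → ⊤ (was 4); enqueue []
  #5 pop 0: in=⊤ → ⊤ (was 6); enqueue [2,3]
  #6 pop 1: in=⊤ → ⊤ (no change)
  #7 pop 2: in=⊤ → ⊤ (no change)
  #8 pop 3: in=⊤ → ⊤ (no change)

Fixpoint:
  val[0] = ⊤
  val[1] = ⊤
  val[2] = ⊤
  val[3] = ⊤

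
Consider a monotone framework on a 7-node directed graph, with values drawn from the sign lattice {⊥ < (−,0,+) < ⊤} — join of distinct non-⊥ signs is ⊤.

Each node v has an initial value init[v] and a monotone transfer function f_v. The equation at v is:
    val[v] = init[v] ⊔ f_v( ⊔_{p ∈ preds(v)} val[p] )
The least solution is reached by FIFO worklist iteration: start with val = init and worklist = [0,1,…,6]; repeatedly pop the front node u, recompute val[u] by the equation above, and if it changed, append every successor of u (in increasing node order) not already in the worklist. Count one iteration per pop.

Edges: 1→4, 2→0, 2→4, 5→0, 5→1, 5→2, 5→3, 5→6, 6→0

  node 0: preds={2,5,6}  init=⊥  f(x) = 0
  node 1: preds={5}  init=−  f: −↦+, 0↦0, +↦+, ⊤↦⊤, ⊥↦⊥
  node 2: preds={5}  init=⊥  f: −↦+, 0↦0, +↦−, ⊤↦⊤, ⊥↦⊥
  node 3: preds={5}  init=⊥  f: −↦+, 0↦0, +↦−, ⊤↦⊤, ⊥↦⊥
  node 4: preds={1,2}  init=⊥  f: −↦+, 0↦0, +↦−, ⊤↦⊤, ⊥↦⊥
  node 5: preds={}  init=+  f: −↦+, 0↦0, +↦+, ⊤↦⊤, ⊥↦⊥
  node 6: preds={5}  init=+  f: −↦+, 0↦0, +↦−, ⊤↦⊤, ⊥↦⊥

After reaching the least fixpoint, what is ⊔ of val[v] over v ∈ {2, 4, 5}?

⊤

Worklist (8 pops):
  #1 pop 0: in=+ → 0 (was ⊥); enqueue []
  #2 pop 1: in=+ → ⊤ (was −); enqueue []
  #3 pop 2: in=+ → − (was ⊥); enqueue [0]
  #4 pop 3: in=+ → − (was ⊥); enqueue []
  #5 pop 4: in=⊤ → ⊤ (was ⊥); enqueue []
  #6 pop 5: in=⊥ → + (no change)
  #7 pop 6: in=+ → ⊤ (was +); enqueue []
  #8 pop 0: in=⊤ → 0 (no change)

Fixpoint:
  val[0] = 0
  val[1] = ⊤
  val[2] = −
  val[3] = −
  val[4] = ⊤
  val[5] = +
  val[6] = ⊤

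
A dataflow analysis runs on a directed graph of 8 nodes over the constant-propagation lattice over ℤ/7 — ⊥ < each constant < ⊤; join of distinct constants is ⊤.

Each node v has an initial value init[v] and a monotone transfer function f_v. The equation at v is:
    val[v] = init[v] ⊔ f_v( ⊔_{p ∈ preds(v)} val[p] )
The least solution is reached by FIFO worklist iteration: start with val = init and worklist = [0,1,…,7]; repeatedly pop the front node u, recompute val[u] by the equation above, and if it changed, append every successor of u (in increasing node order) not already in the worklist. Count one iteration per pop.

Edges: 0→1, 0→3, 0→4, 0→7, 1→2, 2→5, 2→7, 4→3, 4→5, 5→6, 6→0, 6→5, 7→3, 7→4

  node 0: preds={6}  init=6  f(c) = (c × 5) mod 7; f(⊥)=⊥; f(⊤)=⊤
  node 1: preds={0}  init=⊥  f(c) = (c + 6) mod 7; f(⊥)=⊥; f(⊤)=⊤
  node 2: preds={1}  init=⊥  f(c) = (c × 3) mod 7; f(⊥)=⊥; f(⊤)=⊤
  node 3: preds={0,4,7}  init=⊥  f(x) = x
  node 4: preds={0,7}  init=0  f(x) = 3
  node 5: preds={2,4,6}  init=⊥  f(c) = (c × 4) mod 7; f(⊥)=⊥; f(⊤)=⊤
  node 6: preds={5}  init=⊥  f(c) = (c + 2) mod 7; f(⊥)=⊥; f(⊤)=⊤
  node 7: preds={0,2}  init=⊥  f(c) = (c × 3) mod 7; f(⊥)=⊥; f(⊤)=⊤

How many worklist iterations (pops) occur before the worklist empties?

18

Trace (18 dequeues):
  [1] u=0 | in ⊥ | out 6 | ==
  [2] u=1 | in 6 | out 5 | prev ⊥ | push {}
  [3] u=2 | in 5 | out 1 | prev ⊥ | push {}
  [4] u=3 | in ⊤ | out ⊤ | prev ⊥ | push {}
  [5] u=4 | in 6 | out ⊤ | prev 0 | push {3}
  [6] u=5 | in ⊤ | out ⊤ | prev ⊥ | push {}
  [7] u=6 | in ⊤ | out ⊤ | prev ⊥ | push {0,5}
  [8] u=7 | in ⊤ | out ⊤ | prev ⊥ | push {4}
  [9] u=3 | in ⊤ | out ⊤ | ==
  [10] u=0 | in ⊤ | out ⊤ | prev 6 | push {1,3,7}
  [11] u=5 | in ⊤ | out ⊤ | ==
  [12] u=4 | in ⊤ | out ⊤ | ==
  [13] u=1 | in ⊤ | out ⊤ | prev 5 | push {2}
  [14] u=3 | in ⊤ | out ⊤ | ==
  [15] u=7 | in ⊤ | out ⊤ | ==
  [16] u=2 | in ⊤ | out ⊤ | prev 1 | push {5,7}
  [17] u=5 | in ⊤ | out ⊤ | ==
  [18] u=7 | in ⊤ | out ⊤ | ==

Converged values:
  [0] ⊤
  [1] ⊤
  [2] ⊤
  [3] ⊤
  [4] ⊤
  [5] ⊤
  [6] ⊤
  [7] ⊤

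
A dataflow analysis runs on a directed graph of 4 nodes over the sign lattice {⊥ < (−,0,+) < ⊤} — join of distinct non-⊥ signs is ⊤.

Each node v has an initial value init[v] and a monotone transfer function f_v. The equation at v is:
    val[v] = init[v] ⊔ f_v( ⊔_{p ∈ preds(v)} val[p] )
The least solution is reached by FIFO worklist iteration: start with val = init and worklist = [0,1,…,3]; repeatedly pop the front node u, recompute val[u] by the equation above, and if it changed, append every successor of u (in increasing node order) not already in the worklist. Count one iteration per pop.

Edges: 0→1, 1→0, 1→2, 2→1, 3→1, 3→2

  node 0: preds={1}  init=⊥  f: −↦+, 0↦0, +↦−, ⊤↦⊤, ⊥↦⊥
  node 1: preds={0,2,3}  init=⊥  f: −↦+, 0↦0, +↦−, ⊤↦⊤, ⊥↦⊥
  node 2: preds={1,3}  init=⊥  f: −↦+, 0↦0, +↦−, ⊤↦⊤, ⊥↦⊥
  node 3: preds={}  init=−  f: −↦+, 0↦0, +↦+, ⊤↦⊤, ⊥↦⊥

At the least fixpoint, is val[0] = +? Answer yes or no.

no

Worklist (9 pops):
  #1 pop 0: in=⊥ → ⊥ (no change)
  #2 pop 1: in=− → + (was ⊥); enqueue [0]
  #3 pop 2: in=⊤ → ⊤ (was ⊥); enqueue [1]
  #4 pop 3: in=⊥ → − (no change)
  #5 pop 0: in=+ → − (was ⊥); enqueue []
  #6 pop 1: in=⊤ → ⊤ (was +); enqueue [0,2]
  #7 pop 0: in=⊤ → ⊤ (was −); enqueue [1]
  #8 pop 2: in=⊤ → ⊤ (no change)
  #9 pop 1: in=⊤ → ⊤ (no change)

Fixpoint:
  val[0] = ⊤
  val[1] = ⊤
  val[2] = ⊤
  val[3] = −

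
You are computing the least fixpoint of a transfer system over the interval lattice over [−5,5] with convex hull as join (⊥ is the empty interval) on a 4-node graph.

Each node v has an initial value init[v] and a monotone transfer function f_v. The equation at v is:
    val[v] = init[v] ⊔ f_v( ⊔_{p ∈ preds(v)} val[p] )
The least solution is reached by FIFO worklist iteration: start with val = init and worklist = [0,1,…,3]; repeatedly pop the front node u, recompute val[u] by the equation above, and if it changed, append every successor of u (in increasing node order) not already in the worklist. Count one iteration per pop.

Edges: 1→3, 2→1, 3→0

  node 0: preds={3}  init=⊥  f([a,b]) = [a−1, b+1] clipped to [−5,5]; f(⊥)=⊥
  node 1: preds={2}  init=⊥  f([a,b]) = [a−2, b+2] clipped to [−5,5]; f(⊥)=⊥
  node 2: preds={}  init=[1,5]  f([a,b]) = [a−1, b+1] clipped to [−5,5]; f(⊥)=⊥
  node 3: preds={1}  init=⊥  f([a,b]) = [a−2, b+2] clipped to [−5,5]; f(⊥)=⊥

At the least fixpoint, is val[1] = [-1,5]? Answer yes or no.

yes

Worklist (5 pops):
  #1 pop 0: in=⊥ → ⊥ (no change)
  #2 pop 1: in=[1,5] → [-1,5] (was ⊥); enqueue []
  #3 pop 2: in=⊥ → [1,5] (no change)
  #4 pop 3: in=[-1,5] → [-3,5] (was ⊥); enqueue [0]
  #5 pop 0: in=[-3,5] → [-4,5] (was ⊥); enqueue []

Fixpoint:
  val[0] = [-4,5]
  val[1] = [-1,5]
  val[2] = [1,5]
  val[3] = [-3,5]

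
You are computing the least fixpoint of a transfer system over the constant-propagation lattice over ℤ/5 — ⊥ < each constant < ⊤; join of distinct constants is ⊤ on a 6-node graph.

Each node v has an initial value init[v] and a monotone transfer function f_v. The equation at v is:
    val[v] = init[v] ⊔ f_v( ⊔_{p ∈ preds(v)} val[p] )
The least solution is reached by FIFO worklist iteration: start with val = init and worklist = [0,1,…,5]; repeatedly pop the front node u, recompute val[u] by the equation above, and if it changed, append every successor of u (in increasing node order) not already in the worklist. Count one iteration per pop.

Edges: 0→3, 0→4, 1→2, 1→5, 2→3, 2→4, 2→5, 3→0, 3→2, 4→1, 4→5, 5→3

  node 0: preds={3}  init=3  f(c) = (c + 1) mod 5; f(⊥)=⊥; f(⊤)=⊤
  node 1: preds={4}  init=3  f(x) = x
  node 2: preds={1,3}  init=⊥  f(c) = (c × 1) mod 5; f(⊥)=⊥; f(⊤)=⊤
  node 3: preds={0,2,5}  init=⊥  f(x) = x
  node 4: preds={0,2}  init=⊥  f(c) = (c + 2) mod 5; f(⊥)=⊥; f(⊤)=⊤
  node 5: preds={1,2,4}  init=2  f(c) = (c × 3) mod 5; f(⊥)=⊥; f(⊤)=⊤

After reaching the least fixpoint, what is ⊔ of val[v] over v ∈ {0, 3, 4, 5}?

Trace (14 dequeues):
  [1] u=0 | in ⊥ | out 3 | ==
  [2] u=1 | in ⊥ | out 3 | ==
  [3] u=2 | in 3 | out 3 | prev ⊥ | push {}
  [4] u=3 | in ⊤ | out ⊤ | prev ⊥ | push {0,2}
  [5] u=4 | in 3 | out 0 | prev ⊥ | push {1}
  [6] u=5 | in ⊤ | out ⊤ | prev 2 | push {3}
  [7] u=0 | in ⊤ | out ⊤ | prev 3 | push {4}
  [8] u=2 | in ⊤ | out ⊤ | prev 3 | push {5}
  [9] u=1 | in 0 | out ⊤ | prev 3 | push {2}
  [10] u=3 | in ⊤ | out ⊤ | ==
  [11] u=4 | in ⊤ | out ⊤ | prev 0 | push {1}
  [12] u=5 | in ⊤ | out ⊤ | ==
  [13] u=2 | in ⊤ | out ⊤ | ==
  [14] u=1 | in ⊤ | out ⊤ | ==

Converged values:
  [0] ⊤
  [1] ⊤
  [2] ⊤
  [3] ⊤
  [4] ⊤
  [5] ⊤

⊤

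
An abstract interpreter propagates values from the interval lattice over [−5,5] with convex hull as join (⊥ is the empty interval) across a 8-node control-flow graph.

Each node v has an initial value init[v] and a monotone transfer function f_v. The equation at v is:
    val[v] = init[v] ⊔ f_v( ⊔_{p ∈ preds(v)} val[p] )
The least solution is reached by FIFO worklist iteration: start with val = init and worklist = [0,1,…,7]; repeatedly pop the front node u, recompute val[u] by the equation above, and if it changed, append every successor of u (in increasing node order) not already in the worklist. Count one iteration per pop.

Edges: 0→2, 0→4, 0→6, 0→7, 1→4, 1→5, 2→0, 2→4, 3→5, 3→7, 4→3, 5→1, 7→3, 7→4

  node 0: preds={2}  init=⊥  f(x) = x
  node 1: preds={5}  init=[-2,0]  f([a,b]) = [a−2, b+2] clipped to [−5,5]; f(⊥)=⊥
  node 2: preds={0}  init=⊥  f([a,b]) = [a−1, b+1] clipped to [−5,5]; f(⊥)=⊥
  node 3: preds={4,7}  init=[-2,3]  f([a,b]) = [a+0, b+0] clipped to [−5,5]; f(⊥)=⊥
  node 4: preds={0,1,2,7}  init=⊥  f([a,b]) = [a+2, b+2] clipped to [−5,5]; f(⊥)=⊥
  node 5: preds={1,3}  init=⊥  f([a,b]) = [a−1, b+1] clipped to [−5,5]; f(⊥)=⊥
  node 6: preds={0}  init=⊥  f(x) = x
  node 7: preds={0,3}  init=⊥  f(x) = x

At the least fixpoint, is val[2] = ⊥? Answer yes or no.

Worklist (18 pops):
  #1 pop 0: in=⊥ → ⊥ (no change)
  #2 pop 1: in=⊥ → [-2,0] (no change)
  #3 pop 2: in=⊥ → ⊥ (no change)
  #4 pop 3: in=⊥ → [-2,3] (no change)
  #5 pop 4: in=[-2,0] → [0,2] (was ⊥); enqueue [3]
  #6 pop 5: in=[-2,3] → [-3,4] (was ⊥); enqueue [1]
  #7 pop 6: in=⊥ → ⊥ (no change)
  #8 pop 7: in=[-2,3] → [-2,3] (was ⊥); enqueue [4]
  #9 pop 3: in=[-2,3] → [-2,3] (no change)
  #10 pop 1: in=[-3,4] → [-5,5] (was [-2,0]); enqueue [5]
  #11 pop 4: in=[-5,5] → [-3,5] (was [0,2]); enqueue [3]
  #12 pop 5: in=[-5,5] → [-5,5] (was [-3,4]); enqueue [1]
  #13 pop 3: in=[-3,5] → [-3,5] (was [-2,3]); enqueue [5,7]
  #14 pop 1: in=[-5,5] → [-5,5] (no change)
  #15 pop 5: in=[-5,5] → [-5,5] (no change)
  #16 pop 7: in=[-3,5] → [-3,5] (was [-2,3]); enqueue [3,4]
  #17 pop 3: in=[-3,5] → [-3,5] (no change)
  #18 pop 4: in=[-5,5] → [-3,5] (no change)

Fixpoint:
  val[0] = ⊥
  val[1] = [-5,5]
  val[2] = ⊥
  val[3] = [-3,5]
  val[4] = [-3,5]
  val[5] = [-5,5]
  val[6] = ⊥
  val[7] = [-3,5]

yes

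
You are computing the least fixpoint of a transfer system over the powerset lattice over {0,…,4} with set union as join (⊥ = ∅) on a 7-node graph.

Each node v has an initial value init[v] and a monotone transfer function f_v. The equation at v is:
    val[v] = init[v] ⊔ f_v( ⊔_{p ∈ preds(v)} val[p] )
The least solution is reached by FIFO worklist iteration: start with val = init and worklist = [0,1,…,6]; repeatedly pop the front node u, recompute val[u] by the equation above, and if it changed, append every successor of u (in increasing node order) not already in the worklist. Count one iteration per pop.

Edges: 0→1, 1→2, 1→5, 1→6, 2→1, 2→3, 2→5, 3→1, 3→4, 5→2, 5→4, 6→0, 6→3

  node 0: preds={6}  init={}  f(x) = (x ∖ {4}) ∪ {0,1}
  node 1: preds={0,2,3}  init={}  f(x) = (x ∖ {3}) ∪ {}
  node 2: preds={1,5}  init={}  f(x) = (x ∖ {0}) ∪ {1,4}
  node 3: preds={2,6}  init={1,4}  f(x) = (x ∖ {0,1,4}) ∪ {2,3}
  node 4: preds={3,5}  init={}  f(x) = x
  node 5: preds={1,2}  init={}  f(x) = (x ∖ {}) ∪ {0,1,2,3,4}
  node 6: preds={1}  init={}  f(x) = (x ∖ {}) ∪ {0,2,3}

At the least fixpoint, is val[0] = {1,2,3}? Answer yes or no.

Worklist (15 pops):
  #1 pop 0: in={} → {0,1} (was {}); enqueue []
  #2 pop 1: in={0,1,4} → {0,1,4} (was {}); enqueue []
  #3 pop 2: in={0,1,4} → {1,4} (was {}); enqueue [1]
  #4 pop 3: in={1,4} → {1,2,3,4} (was {1,4}); enqueue []
  #5 pop 4: in={1,2,3,4} → {1,2,3,4} (was {}); enqueue []
  #6 pop 5: in={0,1,4} → {0,1,2,3,4} (was {}); enqueue [2,4]
  #7 pop 6: in={0,1,4} → {0,1,2,3,4} (was {}); enqueue [0,3]
  #8 pop 1: in={0,1,2,3,4} → {0,1,2,4} (was {0,1,4}); enqueue [5,6]
  #9 pop 2: in={0,1,2,3,4} → {1,2,3,4} (was {1,4}); enqueue [1]
  #10 pop 4: in={0,1,2,3,4} → {0,1,2,3,4} (was {1,2,3,4}); enqueue []
  #11 pop 0: in={0,1,2,3,4} → {0,1,2,3} (was {0,1}); enqueue []
  #12 pop 3: in={0,1,2,3,4} → {1,2,3,4} (no change)
  #13 pop 5: in={0,1,2,3,4} → {0,1,2,3,4} (no change)
  #14 pop 6: in={0,1,2,4} → {0,1,2,3,4} (no change)
  #15 pop 1: in={0,1,2,3,4} → {0,1,2,4} (no change)

Fixpoint:
  val[0] = {0,1,2,3}
  val[1] = {0,1,2,4}
  val[2] = {1,2,3,4}
  val[3] = {1,2,3,4}
  val[4] = {0,1,2,3,4}
  val[5] = {0,1,2,3,4}
  val[6] = {0,1,2,3,4}

no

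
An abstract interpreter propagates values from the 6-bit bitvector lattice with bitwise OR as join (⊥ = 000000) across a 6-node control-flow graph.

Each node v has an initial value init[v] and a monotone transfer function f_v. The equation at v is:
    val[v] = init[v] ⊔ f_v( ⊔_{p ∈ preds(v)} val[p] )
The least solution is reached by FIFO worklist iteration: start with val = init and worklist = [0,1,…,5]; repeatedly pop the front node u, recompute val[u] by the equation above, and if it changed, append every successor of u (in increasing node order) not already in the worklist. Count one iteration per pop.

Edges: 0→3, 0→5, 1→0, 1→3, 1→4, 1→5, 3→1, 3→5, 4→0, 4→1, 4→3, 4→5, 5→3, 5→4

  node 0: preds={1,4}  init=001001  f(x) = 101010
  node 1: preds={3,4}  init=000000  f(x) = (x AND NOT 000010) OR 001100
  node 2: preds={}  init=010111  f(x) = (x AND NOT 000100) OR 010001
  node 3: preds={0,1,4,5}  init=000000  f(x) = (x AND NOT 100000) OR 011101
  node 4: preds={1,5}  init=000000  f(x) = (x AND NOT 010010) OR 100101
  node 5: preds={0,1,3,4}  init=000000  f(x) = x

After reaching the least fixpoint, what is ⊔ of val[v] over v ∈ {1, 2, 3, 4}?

Worklist (12 pops):
  #1 pop 0: in=000000 → 101011 (was 001001); enqueue []
  #2 pop 1: in=000000 → 001100 (was 000000); enqueue [0]
  #3 pop 2: in=000000 → 010111 (no change)
  #4 pop 3: in=101111 → 011111 (was 000000); enqueue [1]
  #5 pop 4: in=001100 → 101101 (was 000000); enqueue [3]
  #6 pop 5: in=111111 → 111111 (was 000000); enqueue [4]
  #7 pop 0: in=101101 → 101011 (no change)
  #8 pop 1: in=111111 → 111101 (was 001100); enqueue [0,5]
  #9 pop 3: in=111111 → 011111 (no change)
  #10 pop 4: in=111111 → 101101 (no change)
  #11 pop 0: in=111101 → 101011 (no change)
  #12 pop 5: in=111111 → 111111 (no change)

Fixpoint:
  val[0] = 101011
  val[1] = 111101
  val[2] = 010111
  val[3] = 011111
  val[4] = 101101
  val[5] = 111111

111111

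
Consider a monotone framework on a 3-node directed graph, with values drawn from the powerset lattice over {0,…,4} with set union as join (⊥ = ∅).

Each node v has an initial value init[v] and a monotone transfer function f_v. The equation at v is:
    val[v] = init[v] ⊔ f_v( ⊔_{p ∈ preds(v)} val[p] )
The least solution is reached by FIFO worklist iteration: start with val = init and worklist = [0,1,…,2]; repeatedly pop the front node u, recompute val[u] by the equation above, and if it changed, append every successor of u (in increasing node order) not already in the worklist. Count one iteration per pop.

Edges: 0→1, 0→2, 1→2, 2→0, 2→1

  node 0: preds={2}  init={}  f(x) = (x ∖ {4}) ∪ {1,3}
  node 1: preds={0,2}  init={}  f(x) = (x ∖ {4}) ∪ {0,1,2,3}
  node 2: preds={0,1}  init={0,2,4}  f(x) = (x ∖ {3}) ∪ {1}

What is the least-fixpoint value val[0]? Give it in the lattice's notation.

{0,1,2,3}

Trace (5 dequeues):
  [1] u=0 | in {0,2,4} | out {0,1,2,3} | prev {} | push {}
  [2] u=1 | in {0,1,2,3,4} | out {0,1,2,3} | prev {} | push {}
  [3] u=2 | in {0,1,2,3} | out {0,1,2,4} | prev {0,2,4} | push {0,1}
  [4] u=0 | in {0,1,2,4} | out {0,1,2,3} | ==
  [5] u=1 | in {0,1,2,3,4} | out {0,1,2,3} | ==

Converged values:
  [0] {0,1,2,3}
  [1] {0,1,2,3}
  [2] {0,1,2,4}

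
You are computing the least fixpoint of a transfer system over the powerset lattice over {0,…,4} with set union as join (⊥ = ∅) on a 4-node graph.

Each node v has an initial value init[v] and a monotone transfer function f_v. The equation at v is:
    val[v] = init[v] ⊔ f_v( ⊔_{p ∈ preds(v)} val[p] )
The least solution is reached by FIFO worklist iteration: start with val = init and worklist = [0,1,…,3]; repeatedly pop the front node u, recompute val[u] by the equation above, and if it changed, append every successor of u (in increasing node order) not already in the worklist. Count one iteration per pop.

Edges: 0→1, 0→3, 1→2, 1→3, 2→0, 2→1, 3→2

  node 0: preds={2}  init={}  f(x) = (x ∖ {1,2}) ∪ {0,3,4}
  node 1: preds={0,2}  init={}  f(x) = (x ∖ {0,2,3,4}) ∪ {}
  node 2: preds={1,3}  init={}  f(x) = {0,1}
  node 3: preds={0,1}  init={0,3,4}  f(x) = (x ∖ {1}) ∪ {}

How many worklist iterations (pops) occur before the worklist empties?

8

Worklist (8 pops):
  #1 pop 0: in={} → {0,3,4} (was {}); enqueue []
  #2 pop 1: in={0,3,4} → {} (no change)
  #3 pop 2: in={0,3,4} → {0,1} (was {}); enqueue [0,1]
  #4 pop 3: in={0,3,4} → {0,3,4} (no change)
  #5 pop 0: in={0,1} → {0,3,4} (no change)
  #6 pop 1: in={0,1,3,4} → {1} (was {}); enqueue [2,3]
  #7 pop 2: in={0,1,3,4} → {0,1} (no change)
  #8 pop 3: in={0,1,3,4} → {0,3,4} (no change)

Fixpoint:
  val[0] = {0,3,4}
  val[1] = {1}
  val[2] = {0,1}
  val[3] = {0,3,4}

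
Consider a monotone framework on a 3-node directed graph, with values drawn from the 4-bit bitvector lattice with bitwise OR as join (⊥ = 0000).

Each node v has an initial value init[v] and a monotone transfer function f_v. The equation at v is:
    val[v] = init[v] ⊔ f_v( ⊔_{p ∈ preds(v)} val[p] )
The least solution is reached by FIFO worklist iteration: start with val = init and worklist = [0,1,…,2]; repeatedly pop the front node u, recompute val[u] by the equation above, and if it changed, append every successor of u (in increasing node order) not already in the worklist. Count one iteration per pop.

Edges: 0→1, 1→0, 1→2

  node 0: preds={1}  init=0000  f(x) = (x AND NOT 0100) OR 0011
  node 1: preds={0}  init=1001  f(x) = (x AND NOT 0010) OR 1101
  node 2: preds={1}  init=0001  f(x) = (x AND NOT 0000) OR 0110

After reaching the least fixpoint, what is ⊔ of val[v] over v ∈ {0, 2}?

Iteration log — 4 steps:
  step 1. node 0  ⊔preds=1001  new=1011  old=0000  +wl: 
  step 2. node 1  ⊔preds=1011  new=1101  old=1001  +wl: 0
  step 3. node 2  ⊔preds=1101  new=1111  old=0001  +wl: 
  step 4. node 0  ⊔preds=1101  new=1011  stable

Least fixpoint reached:
  node 0: 1011
  node 1: 1101
  node 2: 1111

1111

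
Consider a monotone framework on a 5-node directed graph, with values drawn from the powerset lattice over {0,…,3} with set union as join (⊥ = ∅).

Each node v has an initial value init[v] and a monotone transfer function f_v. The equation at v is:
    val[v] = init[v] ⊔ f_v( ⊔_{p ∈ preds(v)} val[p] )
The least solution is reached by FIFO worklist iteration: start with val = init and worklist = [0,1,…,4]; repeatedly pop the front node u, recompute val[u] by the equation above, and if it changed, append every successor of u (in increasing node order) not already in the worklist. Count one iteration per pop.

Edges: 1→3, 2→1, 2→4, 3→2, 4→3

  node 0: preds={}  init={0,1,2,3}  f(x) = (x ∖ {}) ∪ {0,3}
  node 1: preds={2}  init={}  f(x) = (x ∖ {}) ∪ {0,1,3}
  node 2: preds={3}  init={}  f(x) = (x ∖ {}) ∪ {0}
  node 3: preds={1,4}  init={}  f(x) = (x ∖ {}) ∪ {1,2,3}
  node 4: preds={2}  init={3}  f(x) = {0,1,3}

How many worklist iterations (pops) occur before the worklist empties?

Iteration log — 11 steps:
  step 1. node 0  ⊔preds={}  new={0,1,2,3}  stable
  step 2. node 1  ⊔preds={}  new={0,1,3}  old={}  +wl: 
  step 3. node 2  ⊔preds={}  new={0}  old={}  +wl: 1
  step 4. node 3  ⊔preds={0,1,3}  new={0,1,2,3}  old={}  +wl: 2
  step 5. node 4  ⊔preds={0}  new={0,1,3}  old={3}  +wl: 3
  step 6. node 1  ⊔preds={0}  new={0,1,3}  stable
  step 7. node 2  ⊔preds={0,1,2,3}  new={0,1,2,3}  old={0}  +wl: 1,4
  step 8. node 3  ⊔preds={0,1,3}  new={0,1,2,3}  stable
  step 9. node 1  ⊔preds={0,1,2,3}  new={0,1,2,3}  old={0,1,3}  +wl: 3
  step 10. node 4  ⊔preds={0,1,2,3}  new={0,1,3}  stable
  step 11. node 3  ⊔preds={0,1,2,3}  new={0,1,2,3}  stable

Least fixpoint reached:
  node 0: {0,1,2,3}
  node 1: {0,1,2,3}
  node 2: {0,1,2,3}
  node 3: {0,1,2,3}
  node 4: {0,1,3}

11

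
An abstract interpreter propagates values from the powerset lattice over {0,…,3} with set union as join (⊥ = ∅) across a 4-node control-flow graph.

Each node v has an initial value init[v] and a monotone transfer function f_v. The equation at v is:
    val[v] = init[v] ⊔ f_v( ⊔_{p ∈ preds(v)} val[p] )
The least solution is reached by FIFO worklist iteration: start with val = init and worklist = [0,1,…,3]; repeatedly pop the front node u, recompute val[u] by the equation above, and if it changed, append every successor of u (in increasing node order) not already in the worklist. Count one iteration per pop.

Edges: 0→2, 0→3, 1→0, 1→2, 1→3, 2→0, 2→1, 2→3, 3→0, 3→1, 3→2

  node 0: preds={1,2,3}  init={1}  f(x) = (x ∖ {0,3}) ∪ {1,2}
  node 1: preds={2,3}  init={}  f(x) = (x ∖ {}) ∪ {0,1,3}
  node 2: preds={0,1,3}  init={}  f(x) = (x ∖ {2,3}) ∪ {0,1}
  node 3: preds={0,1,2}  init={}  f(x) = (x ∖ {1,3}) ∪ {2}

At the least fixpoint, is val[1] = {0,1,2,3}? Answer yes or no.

Worklist (9 pops):
  #1 pop 0: in={} → {1,2} (was {1}); enqueue []
  #2 pop 1: in={} → {0,1,3} (was {}); enqueue [0]
  #3 pop 2: in={0,1,2,3} → {0,1} (was {}); enqueue [1]
  #4 pop 3: in={0,1,2,3} → {0,2} (was {}); enqueue [2]
  #5 pop 0: in={0,1,2,3} → {1,2} (no change)
  #6 pop 1: in={0,1,2} → {0,1,2,3} (was {0,1,3}); enqueue [0,3]
  #7 pop 2: in={0,1,2,3} → {0,1} (no change)
  #8 pop 0: in={0,1,2,3} → {1,2} (no change)
  #9 pop 3: in={0,1,2,3} → {0,2} (no change)

Fixpoint:
  val[0] = {1,2}
  val[1] = {0,1,2,3}
  val[2] = {0,1}
  val[3] = {0,2}

yes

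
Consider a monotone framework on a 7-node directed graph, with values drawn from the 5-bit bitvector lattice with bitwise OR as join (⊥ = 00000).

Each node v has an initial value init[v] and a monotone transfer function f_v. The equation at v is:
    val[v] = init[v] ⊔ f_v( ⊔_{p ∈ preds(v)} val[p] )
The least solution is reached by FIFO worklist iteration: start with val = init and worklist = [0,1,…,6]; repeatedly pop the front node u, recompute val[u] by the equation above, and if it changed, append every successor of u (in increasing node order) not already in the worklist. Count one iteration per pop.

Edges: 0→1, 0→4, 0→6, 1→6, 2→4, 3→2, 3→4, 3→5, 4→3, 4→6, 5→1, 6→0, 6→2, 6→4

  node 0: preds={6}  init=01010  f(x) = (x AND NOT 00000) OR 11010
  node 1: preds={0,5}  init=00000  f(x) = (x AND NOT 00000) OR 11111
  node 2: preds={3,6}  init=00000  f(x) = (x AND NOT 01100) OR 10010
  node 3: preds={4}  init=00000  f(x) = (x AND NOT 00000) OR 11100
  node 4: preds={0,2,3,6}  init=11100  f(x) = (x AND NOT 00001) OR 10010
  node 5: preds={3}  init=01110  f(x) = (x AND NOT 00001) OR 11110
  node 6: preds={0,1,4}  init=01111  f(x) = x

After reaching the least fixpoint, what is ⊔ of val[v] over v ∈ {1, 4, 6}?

11111

Iteration log — 14 steps:
  step 1. node 0  ⊔preds=01111  new=11111  old=01010  +wl: 
  step 2. node 1  ⊔preds=11111  new=11111  old=00000  +wl: 
  step 3. node 2  ⊔preds=01111  new=10011  old=00000  +wl: 
  step 4. node 3  ⊔preds=11100  new=11100  old=00000  +wl: 2
  step 5. node 4  ⊔preds=11111  new=11110  old=11100  +wl: 3
  step 6. node 5  ⊔preds=11100  new=11110  old=01110  +wl: 1
  step 7. node 6  ⊔preds=11111  new=11111  old=01111  +wl: 0,4
  step 8. node 2  ⊔preds=11111  new=10011  stable
  step 9. node 3  ⊔preds=11110  new=11110  old=11100  +wl: 2,5
  step 10. node 1  ⊔preds=11111  new=11111  stable
  step 11. node 0  ⊔preds=11111  new=11111  stable
  step 12. node 4  ⊔preds=11111  new=11110  stable
  step 13. node 2  ⊔preds=11111  new=10011  stable
  step 14. node 5  ⊔preds=11110  new=11110  stable

Least fixpoint reached:
  node 0: 11111
  node 1: 11111
  node 2: 10011
  node 3: 11110
  node 4: 11110
  node 5: 11110
  node 6: 11111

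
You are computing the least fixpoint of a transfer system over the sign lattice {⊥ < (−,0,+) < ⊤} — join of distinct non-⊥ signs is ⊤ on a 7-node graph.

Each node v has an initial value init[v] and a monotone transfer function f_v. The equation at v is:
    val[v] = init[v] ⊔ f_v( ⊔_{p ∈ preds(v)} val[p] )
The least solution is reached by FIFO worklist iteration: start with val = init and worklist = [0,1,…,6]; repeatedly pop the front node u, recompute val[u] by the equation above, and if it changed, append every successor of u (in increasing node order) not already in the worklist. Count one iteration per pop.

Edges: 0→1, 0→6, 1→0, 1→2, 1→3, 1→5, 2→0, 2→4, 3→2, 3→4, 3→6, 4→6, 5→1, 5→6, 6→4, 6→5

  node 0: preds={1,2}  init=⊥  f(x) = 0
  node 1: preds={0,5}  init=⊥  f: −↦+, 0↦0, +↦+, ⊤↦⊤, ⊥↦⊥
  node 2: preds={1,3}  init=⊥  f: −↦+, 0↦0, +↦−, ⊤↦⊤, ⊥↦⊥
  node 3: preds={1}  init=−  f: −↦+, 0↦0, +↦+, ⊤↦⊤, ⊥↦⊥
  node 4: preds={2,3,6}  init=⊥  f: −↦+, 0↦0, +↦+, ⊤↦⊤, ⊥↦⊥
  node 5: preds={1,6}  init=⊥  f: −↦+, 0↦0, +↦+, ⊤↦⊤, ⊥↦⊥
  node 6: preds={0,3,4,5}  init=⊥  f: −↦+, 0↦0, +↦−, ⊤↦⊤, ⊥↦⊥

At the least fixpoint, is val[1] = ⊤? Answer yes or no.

Trace (18 dequeues):
  [1] u=0 | in ⊥ | out 0 | prev ⊥ | push {}
  [2] u=1 | in 0 | out 0 | prev ⊥ | push {0}
  [3] u=2 | in ⊤ | out ⊤ | prev ⊥ | push {}
  [4] u=3 | in 0 | out ⊤ | prev − | push {2}
  [5] u=4 | in ⊤ | out ⊤ | prev ⊥ | push {}
  [6] u=5 | in 0 | out 0 | prev ⊥ | push {1}
  [7] u=6 | in ⊤ | out ⊤ | prev ⊥ | push {4,5}
  [8] u=0 | in ⊤ | out 0 | ==
  [9] u=2 | in ⊤ | out ⊤ | ==
  [10] u=1 | in 0 | out 0 | ==
  [11] u=4 | in ⊤ | out ⊤ | ==
  [12] u=5 | in ⊤ | out ⊤ | prev 0 | push {1,6}
  [13] u=1 | in ⊤ | out ⊤ | prev 0 | push {0,2,3,5}
  [14] u=6 | in ⊤ | out ⊤ | ==
  [15] u=0 | in ⊤ | out 0 | ==
  [16] u=2 | in ⊤ | out ⊤ | ==
  [17] u=3 | in ⊤ | out ⊤ | ==
  [18] u=5 | in ⊤ | out ⊤ | ==

Converged values:
  [0] 0
  [1] ⊤
  [2] ⊤
  [3] ⊤
  [4] ⊤
  [5] ⊤
  [6] ⊤

yes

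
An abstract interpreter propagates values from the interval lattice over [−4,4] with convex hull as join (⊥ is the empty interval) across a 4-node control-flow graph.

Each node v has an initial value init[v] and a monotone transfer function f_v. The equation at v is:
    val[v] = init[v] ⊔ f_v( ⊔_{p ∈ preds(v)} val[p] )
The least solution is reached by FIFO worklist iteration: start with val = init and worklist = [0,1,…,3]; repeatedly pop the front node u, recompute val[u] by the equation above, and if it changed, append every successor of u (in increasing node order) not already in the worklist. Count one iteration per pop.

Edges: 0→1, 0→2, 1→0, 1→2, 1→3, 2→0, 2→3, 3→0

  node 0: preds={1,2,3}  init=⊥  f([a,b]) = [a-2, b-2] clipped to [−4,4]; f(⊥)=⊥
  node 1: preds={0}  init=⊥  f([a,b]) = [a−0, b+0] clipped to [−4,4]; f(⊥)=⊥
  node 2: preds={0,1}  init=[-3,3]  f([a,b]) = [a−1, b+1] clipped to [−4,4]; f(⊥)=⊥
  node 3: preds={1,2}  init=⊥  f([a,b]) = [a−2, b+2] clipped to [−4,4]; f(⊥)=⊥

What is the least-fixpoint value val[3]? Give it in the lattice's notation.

[-4,4]

Worklist (9 pops):
  #1 pop 0: in=[-3,3] → [-4,1] (was ⊥); enqueue []
  #2 pop 1: in=[-4,1] → [-4,1] (was ⊥); enqueue [0]
  #3 pop 2: in=[-4,1] → [-4,3] (was [-3,3]); enqueue []
  #4 pop 3: in=[-4,3] → [-4,4] (was ⊥); enqueue []
  #5 pop 0: in=[-4,4] → [-4,2] (was [-4,1]); enqueue [1,2]
  #6 pop 1: in=[-4,2] → [-4,2] (was [-4,1]); enqueue [0,3]
  #7 pop 2: in=[-4,2] → [-4,3] (no change)
  #8 pop 0: in=[-4,4] → [-4,2] (no change)
  #9 pop 3: in=[-4,3] → [-4,4] (no change)

Fixpoint:
  val[0] = [-4,2]
  val[1] = [-4,2]
  val[2] = [-4,3]
  val[3] = [-4,4]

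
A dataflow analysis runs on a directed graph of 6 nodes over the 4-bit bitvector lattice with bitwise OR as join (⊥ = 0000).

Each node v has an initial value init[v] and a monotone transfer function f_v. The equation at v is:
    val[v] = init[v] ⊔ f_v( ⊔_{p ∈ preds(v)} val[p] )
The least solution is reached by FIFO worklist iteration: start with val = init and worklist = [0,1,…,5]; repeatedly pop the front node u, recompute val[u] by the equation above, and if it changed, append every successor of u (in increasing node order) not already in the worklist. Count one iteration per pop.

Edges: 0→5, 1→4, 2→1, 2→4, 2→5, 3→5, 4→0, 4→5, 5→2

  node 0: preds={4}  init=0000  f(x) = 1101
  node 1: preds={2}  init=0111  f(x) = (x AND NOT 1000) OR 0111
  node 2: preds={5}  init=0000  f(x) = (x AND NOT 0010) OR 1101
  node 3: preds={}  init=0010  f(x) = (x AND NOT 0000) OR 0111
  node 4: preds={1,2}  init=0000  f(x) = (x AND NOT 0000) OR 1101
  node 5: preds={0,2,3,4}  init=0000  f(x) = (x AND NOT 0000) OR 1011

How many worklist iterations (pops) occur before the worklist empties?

9

Iteration log — 9 steps:
  step 1. node 0  ⊔preds=0000  new=1101  old=0000  +wl: 
  step 2. node 1  ⊔preds=0000  new=0111  stable
  step 3. node 2  ⊔preds=0000  new=1101  old=0000  +wl: 1
  step 4. node 3  ⊔preds=0000  new=0111  old=0010  +wl: 
  step 5. node 4  ⊔preds=1111  new=1111  old=0000  +wl: 0
  step 6. node 5  ⊔preds=1111  new=1111  old=0000  +wl: 2
  step 7. node 1  ⊔preds=1101  new=0111  stable
  step 8. node 0  ⊔preds=1111  new=1101  stable
  step 9. node 2  ⊔preds=1111  new=1101  stable

Least fixpoint reached:
  node 0: 1101
  node 1: 0111
  node 2: 1101
  node 3: 0111
  node 4: 1111
  node 5: 1111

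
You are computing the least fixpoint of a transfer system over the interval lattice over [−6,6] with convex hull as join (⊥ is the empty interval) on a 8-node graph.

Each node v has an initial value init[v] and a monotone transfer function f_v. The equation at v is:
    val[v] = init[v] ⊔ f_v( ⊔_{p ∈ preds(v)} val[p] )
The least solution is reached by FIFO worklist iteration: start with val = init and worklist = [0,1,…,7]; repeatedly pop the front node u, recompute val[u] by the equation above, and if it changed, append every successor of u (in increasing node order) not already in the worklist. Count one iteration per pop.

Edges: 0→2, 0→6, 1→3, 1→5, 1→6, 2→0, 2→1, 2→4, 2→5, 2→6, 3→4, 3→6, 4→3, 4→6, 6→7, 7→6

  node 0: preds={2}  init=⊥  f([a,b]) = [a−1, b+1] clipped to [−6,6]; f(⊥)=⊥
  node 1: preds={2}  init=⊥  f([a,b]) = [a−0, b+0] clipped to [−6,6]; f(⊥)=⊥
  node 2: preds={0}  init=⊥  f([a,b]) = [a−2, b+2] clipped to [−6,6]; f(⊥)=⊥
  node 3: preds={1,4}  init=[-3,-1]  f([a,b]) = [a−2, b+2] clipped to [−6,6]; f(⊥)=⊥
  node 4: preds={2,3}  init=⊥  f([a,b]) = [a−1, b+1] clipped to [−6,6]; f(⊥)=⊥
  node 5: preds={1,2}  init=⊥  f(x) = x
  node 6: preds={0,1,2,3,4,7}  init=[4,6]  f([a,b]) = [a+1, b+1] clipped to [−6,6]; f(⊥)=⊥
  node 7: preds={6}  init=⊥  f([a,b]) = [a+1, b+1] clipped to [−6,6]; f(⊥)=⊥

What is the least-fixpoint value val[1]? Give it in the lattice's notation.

Trace (18 dequeues):
  [1] u=0 | in ⊥ | out ⊥ | ==
  [2] u=1 | in ⊥ | out ⊥ | ==
  [3] u=2 | in ⊥ | out ⊥ | ==
  [4] u=3 | in ⊥ | out [-3,-1] | ==
  [5] u=4 | in [-3,-1] | out [-4,0] | prev ⊥ | push {3}
  [6] u=5 | in ⊥ | out ⊥ | ==
  [7] u=6 | in [-4,0] | out [-3,6] | prev [4,6] | push {}
  [8] u=7 | in [-3,6] | out [-2,6] | prev ⊥ | push {6}
  [9] u=3 | in [-4,0] | out [-6,2] | prev [-3,-1] | push {4}
  [10] u=6 | in [-6,6] | out [-5,6] | prev [-3,6] | push {7}
  [11] u=4 | in [-6,2] | out [-6,3] | prev [-4,0] | push {3,6}
  [12] u=7 | in [-5,6] | out [-4,6] | prev [-2,6] | push {}
  [13] u=3 | in [-6,3] | out [-6,5] | prev [-6,2] | push {4}
  [14] u=6 | in [-6,6] | out [-5,6] | ==
  [15] u=4 | in [-6,5] | out [-6,6] | prev [-6,3] | push {3,6}
  [16] u=3 | in [-6,6] | out [-6,6] | prev [-6,5] | push {4}
  [17] u=6 | in [-6,6] | out [-5,6] | ==
  [18] u=4 | in [-6,6] | out [-6,6] | ==

Converged values:
  [0] ⊥
  [1] ⊥
  [2] ⊥
  [3] [-6,6]
  [4] [-6,6]
  [5] ⊥
  [6] [-5,6]
  [7] [-4,6]

⊥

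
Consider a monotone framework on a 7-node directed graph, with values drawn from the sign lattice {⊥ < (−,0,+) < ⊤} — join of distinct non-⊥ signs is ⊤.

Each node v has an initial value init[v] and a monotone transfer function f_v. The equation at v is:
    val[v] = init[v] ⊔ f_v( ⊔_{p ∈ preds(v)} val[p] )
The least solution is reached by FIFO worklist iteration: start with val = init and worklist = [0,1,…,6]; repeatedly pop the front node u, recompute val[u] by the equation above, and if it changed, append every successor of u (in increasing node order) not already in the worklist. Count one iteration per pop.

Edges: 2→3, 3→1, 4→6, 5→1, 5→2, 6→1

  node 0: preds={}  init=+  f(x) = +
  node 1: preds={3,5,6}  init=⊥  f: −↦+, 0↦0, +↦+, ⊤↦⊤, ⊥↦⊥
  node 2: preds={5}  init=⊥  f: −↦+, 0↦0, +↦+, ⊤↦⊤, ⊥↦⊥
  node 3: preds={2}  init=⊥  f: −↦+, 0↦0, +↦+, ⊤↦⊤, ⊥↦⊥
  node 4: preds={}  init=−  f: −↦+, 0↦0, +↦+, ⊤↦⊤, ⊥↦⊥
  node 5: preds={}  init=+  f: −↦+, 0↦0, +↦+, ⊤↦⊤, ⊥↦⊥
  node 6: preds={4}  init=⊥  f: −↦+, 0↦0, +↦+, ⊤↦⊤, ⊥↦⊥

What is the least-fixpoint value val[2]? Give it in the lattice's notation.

Trace (8 dequeues):
  [1] u=0 | in ⊥ | out + | ==
  [2] u=1 | in + | out + | prev ⊥ | push {}
  [3] u=2 | in + | out + | prev ⊥ | push {}
  [4] u=3 | in + | out + | prev ⊥ | push {1}
  [5] u=4 | in ⊥ | out − | ==
  [6] u=5 | in ⊥ | out + | ==
  [7] u=6 | in − | out + | prev ⊥ | push {}
  [8] u=1 | in + | out + | ==

Converged values:
  [0] +
  [1] +
  [2] +
  [3] +
  [4] −
  [5] +
  [6] +

+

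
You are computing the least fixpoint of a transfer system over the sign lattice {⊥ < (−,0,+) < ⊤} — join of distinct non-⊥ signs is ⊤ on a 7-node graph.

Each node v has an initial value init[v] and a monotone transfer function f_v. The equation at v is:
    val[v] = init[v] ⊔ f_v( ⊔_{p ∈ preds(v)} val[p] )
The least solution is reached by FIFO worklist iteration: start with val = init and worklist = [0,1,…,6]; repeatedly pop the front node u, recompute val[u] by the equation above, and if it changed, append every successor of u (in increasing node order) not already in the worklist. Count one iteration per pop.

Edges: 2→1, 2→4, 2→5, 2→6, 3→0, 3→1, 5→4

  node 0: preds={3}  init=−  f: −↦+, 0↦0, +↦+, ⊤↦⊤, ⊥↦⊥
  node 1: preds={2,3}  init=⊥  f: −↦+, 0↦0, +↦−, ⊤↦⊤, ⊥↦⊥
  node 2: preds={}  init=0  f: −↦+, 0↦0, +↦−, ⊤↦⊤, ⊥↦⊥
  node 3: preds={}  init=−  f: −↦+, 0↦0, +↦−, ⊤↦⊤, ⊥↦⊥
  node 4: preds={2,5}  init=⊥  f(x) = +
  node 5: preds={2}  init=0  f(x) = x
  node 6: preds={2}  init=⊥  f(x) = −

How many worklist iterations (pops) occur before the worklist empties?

7

Iteration log — 7 steps:
  step 1. node 0  ⊔preds=−  new=⊤  old=−  +wl: 
  step 2. node 1  ⊔preds=⊤  new=⊤  old=⊥  +wl: 
  step 3. node 2  ⊔preds=⊥  new=0  stable
  step 4. node 3  ⊔preds=⊥  new=−  stable
  step 5. node 4  ⊔preds=0  new=+  old=⊥  +wl: 
  step 6. node 5  ⊔preds=0  new=0  stable
  step 7. node 6  ⊔preds=0  new=−  old=⊥  +wl: 

Least fixpoint reached:
  node 0: ⊤
  node 1: ⊤
  node 2: 0
  node 3: −
  node 4: +
  node 5: 0
  node 6: −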